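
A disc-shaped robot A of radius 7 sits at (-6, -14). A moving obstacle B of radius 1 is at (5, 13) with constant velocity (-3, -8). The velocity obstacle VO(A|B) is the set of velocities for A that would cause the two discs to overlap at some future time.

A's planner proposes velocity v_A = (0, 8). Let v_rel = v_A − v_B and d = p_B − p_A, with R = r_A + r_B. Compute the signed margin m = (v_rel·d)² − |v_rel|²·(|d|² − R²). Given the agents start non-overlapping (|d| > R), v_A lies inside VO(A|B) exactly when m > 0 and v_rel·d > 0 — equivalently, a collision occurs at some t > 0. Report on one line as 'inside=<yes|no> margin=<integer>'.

d = (11, 27),  |d|² = 850;  R = 7+1 = 8,  c = 850−8² = 786
v_rel = (3, 16),  |v_rel|² = 265;  v_rel·d = (3)·(11) + (16)·(27) = 465
265·t² − 930·t + 786 = 0  ⇒  m = 465² − 265·786 = 7935
m = 7935 > 0,  v_rel·d = 465 > 0  ⇒  inside

inside=yes margin=7935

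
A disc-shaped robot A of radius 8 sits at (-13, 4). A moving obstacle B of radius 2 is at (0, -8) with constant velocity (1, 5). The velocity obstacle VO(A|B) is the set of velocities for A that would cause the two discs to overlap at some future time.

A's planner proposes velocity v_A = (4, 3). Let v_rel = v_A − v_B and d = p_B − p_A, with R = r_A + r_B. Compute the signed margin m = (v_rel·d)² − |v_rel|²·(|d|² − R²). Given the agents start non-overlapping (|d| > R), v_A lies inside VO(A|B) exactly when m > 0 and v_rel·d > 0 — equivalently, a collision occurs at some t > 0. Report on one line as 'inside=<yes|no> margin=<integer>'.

d = (13, -12),  |d|² = 313;  R = 8+2 = 10,  c = 313−10² = 213
v_rel = (3, -2),  |v_rel|² = 13;  v_rel·d = (3)·(13) + (-2)·(-12) = 63
13·t² − 126·t + 213 = 0  ⇒  m = 63² − 13·213 = 1200
m = 1200 > 0,  v_rel·d = 63 > 0  ⇒  inside

inside=yes margin=1200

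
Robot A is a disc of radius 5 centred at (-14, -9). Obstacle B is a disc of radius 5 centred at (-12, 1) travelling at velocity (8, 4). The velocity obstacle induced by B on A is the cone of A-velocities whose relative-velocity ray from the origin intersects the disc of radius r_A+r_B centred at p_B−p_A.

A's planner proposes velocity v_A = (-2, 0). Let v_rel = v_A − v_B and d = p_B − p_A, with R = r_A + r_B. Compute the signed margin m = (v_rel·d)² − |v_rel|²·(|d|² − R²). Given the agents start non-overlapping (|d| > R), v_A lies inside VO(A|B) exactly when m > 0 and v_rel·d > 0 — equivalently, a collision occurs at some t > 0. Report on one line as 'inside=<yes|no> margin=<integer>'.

d = (2, 10),  |d|² = 104;  R = 5+5 = 10,  c = 104−10² = 4
v_rel = (-10, -4),  |v_rel|² = 116;  v_rel·d = (-10)·(2) + (-4)·(10) = -60
116·t² + 120·t + 4 = 0  ⇒  m = (-60)² − 116·4 = 3136
m = 3136 > 0,  v_rel·d = -60 < 0  ⇒  outside

inside=no margin=3136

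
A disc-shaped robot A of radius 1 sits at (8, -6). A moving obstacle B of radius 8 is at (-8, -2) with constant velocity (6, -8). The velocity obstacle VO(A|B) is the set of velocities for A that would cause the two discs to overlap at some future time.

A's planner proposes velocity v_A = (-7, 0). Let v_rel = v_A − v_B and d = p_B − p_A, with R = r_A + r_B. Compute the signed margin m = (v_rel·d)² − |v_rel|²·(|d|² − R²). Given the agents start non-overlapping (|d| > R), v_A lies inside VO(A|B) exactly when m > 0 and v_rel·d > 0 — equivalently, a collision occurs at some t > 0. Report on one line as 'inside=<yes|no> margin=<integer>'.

d = (-16, 4),  |d|² = 272;  R = 1+8 = 9,  c = 272−9² = 191
v_rel = (-13, 8),  |v_rel|² = 233;  v_rel·d = (-13)·(-16) + (8)·(4) = 240
233·t² − 480·t + 191 = 0  ⇒  m = 240² − 233·191 = 13097
m = 13097 > 0,  v_rel·d = 240 > 0  ⇒  inside

inside=yes margin=13097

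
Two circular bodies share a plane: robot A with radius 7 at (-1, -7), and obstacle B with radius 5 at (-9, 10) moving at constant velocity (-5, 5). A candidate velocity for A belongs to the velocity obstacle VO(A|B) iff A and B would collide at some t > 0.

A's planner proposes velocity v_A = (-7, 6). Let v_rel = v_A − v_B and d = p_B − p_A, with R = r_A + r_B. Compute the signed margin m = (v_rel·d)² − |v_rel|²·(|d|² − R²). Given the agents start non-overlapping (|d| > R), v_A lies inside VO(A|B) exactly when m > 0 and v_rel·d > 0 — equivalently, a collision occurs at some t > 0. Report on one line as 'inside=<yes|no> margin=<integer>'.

d = (-8, 17),  |d|² = 353;  R = 7+5 = 12,  c = 353−12² = 209
v_rel = (-2, 1),  |v_rel|² = 5;  v_rel·d = (-2)·(-8) + (1)·(17) = 33
5·t² − 66·t + 209 = 0  ⇒  m = 33² − 5·209 = 44
m = 44 > 0,  v_rel·d = 33 > 0  ⇒  inside

inside=yes margin=44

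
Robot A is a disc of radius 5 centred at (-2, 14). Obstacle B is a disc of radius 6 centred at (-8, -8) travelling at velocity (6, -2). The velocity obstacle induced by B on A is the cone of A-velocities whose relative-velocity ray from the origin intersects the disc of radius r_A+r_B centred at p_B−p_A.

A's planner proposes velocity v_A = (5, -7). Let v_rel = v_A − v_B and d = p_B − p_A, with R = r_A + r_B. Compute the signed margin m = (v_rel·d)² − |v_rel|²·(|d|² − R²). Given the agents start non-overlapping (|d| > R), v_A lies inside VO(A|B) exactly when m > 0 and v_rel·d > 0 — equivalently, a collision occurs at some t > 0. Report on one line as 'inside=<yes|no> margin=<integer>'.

d = (-6, -22),  |d|² = 520;  R = 5+6 = 11,  c = 520−11² = 399
v_rel = (-1, -5),  |v_rel|² = 26;  v_rel·d = (-1)·(-6) + (-5)·(-22) = 116
26·t² − 232·t + 399 = 0  ⇒  m = 116² − 26·399 = 3082
m = 3082 > 0,  v_rel·d = 116 > 0  ⇒  inside

inside=yes margin=3082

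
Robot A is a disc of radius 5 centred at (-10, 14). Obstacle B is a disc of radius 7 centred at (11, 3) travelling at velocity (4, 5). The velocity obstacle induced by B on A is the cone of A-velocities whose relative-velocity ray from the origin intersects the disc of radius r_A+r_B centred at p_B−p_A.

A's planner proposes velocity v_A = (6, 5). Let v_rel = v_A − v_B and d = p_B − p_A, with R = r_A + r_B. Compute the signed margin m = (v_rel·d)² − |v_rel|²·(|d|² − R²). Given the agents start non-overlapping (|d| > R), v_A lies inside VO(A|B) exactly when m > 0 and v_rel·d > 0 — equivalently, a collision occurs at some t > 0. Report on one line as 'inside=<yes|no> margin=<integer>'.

d = (21, -11),  |d|² = 562;  R = 5+7 = 12,  c = 562−12² = 418
v_rel = (2, 0),  |v_rel|² = 4;  v_rel·d = (2)·(21) + (0)·(-11) = 42
4·t² − 84·t + 418 = 0  ⇒  m = 42² − 4·418 = 92
m = 92 > 0,  v_rel·d = 42 > 0  ⇒  inside

inside=yes margin=92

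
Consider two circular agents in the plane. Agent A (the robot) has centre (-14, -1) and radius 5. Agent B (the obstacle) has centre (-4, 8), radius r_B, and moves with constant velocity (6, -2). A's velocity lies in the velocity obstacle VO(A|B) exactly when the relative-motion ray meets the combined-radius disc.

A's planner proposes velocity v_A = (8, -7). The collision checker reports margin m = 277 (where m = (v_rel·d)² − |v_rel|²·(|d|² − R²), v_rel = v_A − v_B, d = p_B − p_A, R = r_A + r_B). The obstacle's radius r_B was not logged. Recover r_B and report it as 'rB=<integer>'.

m = 277
d = (10, 9);  v_rel = (2, -5),  |v_rel|² = 29
v_rel×d = (2)·(9) − (-5)·(10) = 68
since m = R²·29 − 68²:  R² = (4624 + 277) / 29 = 169
R = √169 = 13  ⇒  r_B = 13 − 5 = 8

rB=8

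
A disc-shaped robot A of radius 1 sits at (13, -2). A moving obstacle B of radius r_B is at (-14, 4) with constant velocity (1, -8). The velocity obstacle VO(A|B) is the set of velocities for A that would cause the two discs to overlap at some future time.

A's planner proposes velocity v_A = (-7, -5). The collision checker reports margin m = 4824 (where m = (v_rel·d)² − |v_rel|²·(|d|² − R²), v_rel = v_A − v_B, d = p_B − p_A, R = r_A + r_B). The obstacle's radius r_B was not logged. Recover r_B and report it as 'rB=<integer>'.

m = 4824
d = (-27, 6);  v_rel = (-8, 3),  |v_rel|² = 73
v_rel×d = (-8)·(6) − (3)·(-27) = 33
since m = R²·73 − 33²:  R² = (1089 + 4824) / 73 = 81
R = √81 = 9  ⇒  r_B = 9 − 1 = 8

rB=8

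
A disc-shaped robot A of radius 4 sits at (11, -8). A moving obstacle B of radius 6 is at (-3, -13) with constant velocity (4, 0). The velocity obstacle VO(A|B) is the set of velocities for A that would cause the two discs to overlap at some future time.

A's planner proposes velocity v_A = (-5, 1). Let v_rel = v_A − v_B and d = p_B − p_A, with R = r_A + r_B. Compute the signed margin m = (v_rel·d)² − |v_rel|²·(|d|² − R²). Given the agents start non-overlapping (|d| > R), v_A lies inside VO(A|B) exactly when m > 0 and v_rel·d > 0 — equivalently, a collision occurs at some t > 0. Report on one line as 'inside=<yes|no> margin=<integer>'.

d = (-14, -5),  |d|² = 221;  R = 4+6 = 10,  c = 221−10² = 121
v_rel = (-9, 1),  |v_rel|² = 82;  v_rel·d = (-9)·(-14) + (1)·(-5) = 121
82·t² − 242·t + 121 = 0  ⇒  m = 121² − 82·121 = 4719
m = 4719 > 0,  v_rel·d = 121 > 0  ⇒  inside

inside=yes margin=4719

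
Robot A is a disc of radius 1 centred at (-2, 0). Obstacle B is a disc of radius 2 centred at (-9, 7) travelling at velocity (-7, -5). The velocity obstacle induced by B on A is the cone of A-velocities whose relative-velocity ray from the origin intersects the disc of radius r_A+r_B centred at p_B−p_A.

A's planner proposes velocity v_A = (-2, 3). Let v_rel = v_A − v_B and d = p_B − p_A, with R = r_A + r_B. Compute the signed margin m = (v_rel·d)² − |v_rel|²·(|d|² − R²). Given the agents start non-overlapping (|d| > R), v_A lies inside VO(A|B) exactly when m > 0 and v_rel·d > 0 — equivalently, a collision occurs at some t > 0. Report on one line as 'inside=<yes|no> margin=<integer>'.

d = (-7, 7),  |d|² = 98;  R = 1+2 = 3,  c = 98−3² = 89
v_rel = (5, 8),  |v_rel|² = 89;  v_rel·d = (5)·(-7) + (8)·(7) = 21
89·t² − 42·t + 89 = 0  ⇒  m = 21² − 89·89 = -7480
m = -7480 < 0,  v_rel·d = 21 > 0  ⇒  outside

inside=no margin=-7480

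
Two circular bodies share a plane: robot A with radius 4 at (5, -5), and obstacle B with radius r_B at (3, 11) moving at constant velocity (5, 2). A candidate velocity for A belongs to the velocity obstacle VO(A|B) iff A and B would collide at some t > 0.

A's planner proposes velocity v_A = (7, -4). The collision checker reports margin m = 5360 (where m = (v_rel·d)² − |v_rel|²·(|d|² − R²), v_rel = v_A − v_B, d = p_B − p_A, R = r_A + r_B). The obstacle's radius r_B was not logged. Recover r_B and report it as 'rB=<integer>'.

m = 5360
d = (-2, 16);  v_rel = (2, -6),  |v_rel|² = 40
v_rel×d = (2)·(16) − (-6)·(-2) = 20
since m = R²·40 − 20²:  R² = (400 + 5360) / 40 = 144
R = √144 = 12  ⇒  r_B = 12 − 4 = 8

rB=8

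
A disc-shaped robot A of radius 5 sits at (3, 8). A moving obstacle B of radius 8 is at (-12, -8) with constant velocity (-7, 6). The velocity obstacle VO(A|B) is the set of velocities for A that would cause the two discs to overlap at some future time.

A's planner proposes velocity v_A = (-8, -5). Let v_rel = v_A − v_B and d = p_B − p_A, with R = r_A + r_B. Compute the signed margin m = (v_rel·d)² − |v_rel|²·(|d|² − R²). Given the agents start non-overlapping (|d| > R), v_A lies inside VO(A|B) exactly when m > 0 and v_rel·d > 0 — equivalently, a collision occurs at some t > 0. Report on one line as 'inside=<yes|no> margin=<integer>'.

d = (-15, -16),  |d|² = 481;  R = 5+8 = 13,  c = 481−13² = 312
v_rel = (-1, -11),  |v_rel|² = 122;  v_rel·d = (-1)·(-15) + (-11)·(-16) = 191
122·t² − 382·t + 312 = 0  ⇒  m = 191² − 122·312 = -1583
m = -1583 < 0,  v_rel·d = 191 > 0  ⇒  outside

inside=no margin=-1583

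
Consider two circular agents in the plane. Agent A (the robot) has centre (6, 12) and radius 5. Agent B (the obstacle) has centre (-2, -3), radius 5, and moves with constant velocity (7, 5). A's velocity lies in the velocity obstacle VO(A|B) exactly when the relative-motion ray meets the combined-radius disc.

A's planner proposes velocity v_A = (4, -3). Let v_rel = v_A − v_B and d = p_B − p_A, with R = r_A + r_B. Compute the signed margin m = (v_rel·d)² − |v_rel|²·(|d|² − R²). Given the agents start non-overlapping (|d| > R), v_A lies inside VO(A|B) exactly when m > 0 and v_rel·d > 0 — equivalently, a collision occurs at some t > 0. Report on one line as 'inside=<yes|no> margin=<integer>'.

d = (-8, -15),  |d|² = 289;  R = 5+5 = 10,  c = 289−10² = 189
v_rel = (-3, -8),  |v_rel|² = 73;  v_rel·d = (-3)·(-8) + (-8)·(-15) = 144
73·t² − 288·t + 189 = 0  ⇒  m = 144² − 73·189 = 6939
m = 6939 > 0,  v_rel·d = 144 > 0  ⇒  inside

inside=yes margin=6939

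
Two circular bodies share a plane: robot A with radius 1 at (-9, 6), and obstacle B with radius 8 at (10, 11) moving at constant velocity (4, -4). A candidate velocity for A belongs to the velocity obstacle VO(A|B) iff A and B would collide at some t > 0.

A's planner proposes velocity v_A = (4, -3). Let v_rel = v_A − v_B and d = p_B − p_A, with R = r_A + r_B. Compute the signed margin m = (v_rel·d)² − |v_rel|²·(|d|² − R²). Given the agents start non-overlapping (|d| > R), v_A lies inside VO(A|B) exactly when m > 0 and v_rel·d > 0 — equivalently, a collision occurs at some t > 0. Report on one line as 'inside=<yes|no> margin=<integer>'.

d = (19, 5),  |d|² = 386;  R = 1+8 = 9,  c = 386−9² = 305
v_rel = (0, 1),  |v_rel|² = 1;  v_rel·d = (0)·(19) + (1)·(5) = 5
1·t² − 10·t + 305 = 0  ⇒  m = 5² − 1·305 = -280
m = -280 < 0,  v_rel·d = 5 > 0  ⇒  outside

inside=no margin=-280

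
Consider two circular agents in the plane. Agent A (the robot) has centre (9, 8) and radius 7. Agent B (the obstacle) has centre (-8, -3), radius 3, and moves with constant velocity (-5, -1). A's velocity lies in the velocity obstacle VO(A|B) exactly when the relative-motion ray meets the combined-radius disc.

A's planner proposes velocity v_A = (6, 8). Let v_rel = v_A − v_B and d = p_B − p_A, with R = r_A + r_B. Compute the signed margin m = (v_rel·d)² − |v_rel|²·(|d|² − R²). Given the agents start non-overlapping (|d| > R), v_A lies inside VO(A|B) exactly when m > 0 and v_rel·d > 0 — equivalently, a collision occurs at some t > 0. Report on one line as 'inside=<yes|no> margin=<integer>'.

d = (-17, -11),  |d|² = 410;  R = 7+3 = 10,  c = 410−10² = 310
v_rel = (11, 9),  |v_rel|² = 202;  v_rel·d = (11)·(-17) + (9)·(-11) = -286
202·t² + 572·t + 310 = 0  ⇒  m = (-286)² − 202·310 = 19176
m = 19176 > 0,  v_rel·d = -286 < 0  ⇒  outside

inside=no margin=19176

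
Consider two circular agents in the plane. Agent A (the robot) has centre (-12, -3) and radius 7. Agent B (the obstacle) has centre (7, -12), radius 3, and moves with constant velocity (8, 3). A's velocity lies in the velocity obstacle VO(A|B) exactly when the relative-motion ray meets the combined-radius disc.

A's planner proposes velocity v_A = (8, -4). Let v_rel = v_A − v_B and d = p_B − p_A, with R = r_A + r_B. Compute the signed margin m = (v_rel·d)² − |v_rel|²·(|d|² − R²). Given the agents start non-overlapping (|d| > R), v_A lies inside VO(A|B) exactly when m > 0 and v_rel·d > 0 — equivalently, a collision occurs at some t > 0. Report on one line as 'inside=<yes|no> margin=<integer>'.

d = (19, -9),  |d|² = 442;  R = 7+3 = 10,  c = 442−10² = 342
v_rel = (0, -7),  |v_rel|² = 49;  v_rel·d = (0)·(19) + (-7)·(-9) = 63
49·t² − 126·t + 342 = 0  ⇒  m = 63² − 49·342 = -12789
m = -12789 < 0,  v_rel·d = 63 > 0  ⇒  outside

inside=no margin=-12789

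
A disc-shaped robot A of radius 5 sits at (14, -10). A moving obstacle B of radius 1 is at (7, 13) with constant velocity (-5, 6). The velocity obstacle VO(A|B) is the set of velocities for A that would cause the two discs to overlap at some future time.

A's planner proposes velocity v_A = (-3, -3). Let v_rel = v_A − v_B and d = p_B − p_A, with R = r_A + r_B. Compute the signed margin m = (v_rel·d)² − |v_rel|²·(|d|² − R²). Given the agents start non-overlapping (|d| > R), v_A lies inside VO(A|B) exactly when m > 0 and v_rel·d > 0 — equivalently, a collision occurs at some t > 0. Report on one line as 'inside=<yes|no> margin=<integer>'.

d = (-7, 23),  |d|² = 578;  R = 5+1 = 6,  c = 578−6² = 542
v_rel = (2, -9),  |v_rel|² = 85;  v_rel·d = (2)·(-7) + (-9)·(23) = -221
85·t² + 442·t + 542 = 0  ⇒  m = (-221)² − 85·542 = 2771
m = 2771 > 0,  v_rel·d = -221 < 0  ⇒  outside

inside=no margin=2771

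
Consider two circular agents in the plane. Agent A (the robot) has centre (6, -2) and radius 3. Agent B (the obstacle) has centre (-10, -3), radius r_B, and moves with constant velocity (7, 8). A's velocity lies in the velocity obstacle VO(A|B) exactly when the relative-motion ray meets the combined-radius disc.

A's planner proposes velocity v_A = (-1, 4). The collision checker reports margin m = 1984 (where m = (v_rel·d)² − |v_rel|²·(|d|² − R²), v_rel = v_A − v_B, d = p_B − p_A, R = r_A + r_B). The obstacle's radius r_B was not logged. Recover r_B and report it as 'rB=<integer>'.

m = 1984
d = (-16, -1);  v_rel = (-8, -4),  |v_rel|² = 80
v_rel×d = (-8)·(-1) − (-4)·(-16) = -56
since m = R²·80 − (-56)²:  R² = (3136 + 1984) / 80 = 64
R = √64 = 8  ⇒  r_B = 8 − 3 = 5

rB=5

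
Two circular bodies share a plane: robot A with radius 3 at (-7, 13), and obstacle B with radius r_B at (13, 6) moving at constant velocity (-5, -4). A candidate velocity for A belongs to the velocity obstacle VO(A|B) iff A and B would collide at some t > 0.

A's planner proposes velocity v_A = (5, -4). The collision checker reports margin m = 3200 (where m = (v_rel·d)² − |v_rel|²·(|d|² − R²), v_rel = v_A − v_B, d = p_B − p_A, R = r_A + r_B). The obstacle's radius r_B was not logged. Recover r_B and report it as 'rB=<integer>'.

m = 3200
d = (20, -7);  v_rel = (10, 0),  |v_rel|² = 100
v_rel×d = (10)·(-7) − (0)·(20) = -70
since m = R²·100 − (-70)²:  R² = (4900 + 3200) / 100 = 81
R = √81 = 9  ⇒  r_B = 9 − 3 = 6

rB=6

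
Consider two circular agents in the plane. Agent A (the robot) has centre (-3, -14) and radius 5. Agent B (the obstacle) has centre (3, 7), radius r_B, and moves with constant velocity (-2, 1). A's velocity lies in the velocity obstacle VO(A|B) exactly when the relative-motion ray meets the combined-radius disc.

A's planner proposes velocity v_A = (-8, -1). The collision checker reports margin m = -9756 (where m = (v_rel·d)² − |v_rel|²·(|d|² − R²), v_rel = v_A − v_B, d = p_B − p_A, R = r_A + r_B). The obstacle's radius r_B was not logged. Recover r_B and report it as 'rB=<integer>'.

m = -9756
d = (6, 21);  v_rel = (-6, -2),  |v_rel|² = 40
v_rel×d = (-6)·(21) − (-2)·(6) = -114
since m = R²·40 − (-114)²:  R² = (12996 + -9756) / 40 = 81
R = √81 = 9  ⇒  r_B = 9 − 5 = 4

rB=4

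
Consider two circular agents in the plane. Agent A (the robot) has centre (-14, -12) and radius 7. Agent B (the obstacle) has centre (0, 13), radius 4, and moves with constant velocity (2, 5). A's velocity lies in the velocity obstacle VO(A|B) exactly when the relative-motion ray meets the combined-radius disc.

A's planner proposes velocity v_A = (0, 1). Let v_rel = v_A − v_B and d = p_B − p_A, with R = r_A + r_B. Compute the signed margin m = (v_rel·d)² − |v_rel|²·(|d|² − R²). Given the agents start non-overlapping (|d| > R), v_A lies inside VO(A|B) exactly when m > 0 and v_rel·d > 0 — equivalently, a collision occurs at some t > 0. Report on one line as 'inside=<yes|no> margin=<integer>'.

d = (14, 25),  |d|² = 821;  R = 7+4 = 11,  c = 821−11² = 700
v_rel = (-2, -4),  |v_rel|² = 20;  v_rel·d = (-2)·(14) + (-4)·(25) = -128
20·t² + 256·t + 700 = 0  ⇒  m = (-128)² − 20·700 = 2384
m = 2384 > 0,  v_rel·d = -128 < 0  ⇒  outside

inside=no margin=2384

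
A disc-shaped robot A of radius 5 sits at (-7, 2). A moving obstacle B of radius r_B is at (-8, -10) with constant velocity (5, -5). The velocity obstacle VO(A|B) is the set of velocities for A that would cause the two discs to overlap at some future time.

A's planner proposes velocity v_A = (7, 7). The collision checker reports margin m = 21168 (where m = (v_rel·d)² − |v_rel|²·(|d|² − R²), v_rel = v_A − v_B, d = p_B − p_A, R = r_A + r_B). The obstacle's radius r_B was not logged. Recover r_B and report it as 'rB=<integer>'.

m = 21168
d = (-1, -12);  v_rel = (2, 12),  |v_rel|² = 148
v_rel×d = (2)·(-12) − (12)·(-1) = -12
since m = R²·148 − (-12)²:  R² = (144 + 21168) / 148 = 144
R = √144 = 12  ⇒  r_B = 12 − 5 = 7

rB=7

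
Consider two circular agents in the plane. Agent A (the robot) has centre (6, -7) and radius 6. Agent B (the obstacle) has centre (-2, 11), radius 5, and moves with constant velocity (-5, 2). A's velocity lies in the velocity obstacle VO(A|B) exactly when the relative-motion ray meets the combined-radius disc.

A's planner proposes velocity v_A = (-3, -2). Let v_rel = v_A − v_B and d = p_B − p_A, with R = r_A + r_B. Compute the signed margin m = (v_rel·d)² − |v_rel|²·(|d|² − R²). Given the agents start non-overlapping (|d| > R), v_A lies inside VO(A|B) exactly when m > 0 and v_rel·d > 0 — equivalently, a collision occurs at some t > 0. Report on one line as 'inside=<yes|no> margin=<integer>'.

d = (-8, 18),  |d|² = 388;  R = 6+5 = 11,  c = 388−11² = 267
v_rel = (2, -4),  |v_rel|² = 20;  v_rel·d = (2)·(-8) + (-4)·(18) = -88
20·t² + 176·t + 267 = 0  ⇒  m = (-88)² − 20·267 = 2404
m = 2404 > 0,  v_rel·d = -88 < 0  ⇒  outside

inside=no margin=2404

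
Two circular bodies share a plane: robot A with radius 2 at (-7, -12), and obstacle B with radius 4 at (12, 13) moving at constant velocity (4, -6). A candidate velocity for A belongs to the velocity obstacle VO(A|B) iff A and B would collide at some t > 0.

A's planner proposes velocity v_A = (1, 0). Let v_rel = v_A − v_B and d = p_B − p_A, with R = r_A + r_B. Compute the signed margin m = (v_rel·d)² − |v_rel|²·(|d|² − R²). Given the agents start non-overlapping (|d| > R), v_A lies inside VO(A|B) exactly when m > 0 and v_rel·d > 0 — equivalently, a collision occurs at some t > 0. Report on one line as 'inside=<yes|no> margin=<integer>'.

d = (19, 25),  |d|² = 986;  R = 2+4 = 6,  c = 986−6² = 950
v_rel = (-3, 6),  |v_rel|² = 45;  v_rel·d = (-3)·(19) + (6)·(25) = 93
45·t² − 186·t + 950 = 0  ⇒  m = 93² − 45·950 = -34101
m = -34101 < 0,  v_rel·d = 93 > 0  ⇒  outside

inside=no margin=-34101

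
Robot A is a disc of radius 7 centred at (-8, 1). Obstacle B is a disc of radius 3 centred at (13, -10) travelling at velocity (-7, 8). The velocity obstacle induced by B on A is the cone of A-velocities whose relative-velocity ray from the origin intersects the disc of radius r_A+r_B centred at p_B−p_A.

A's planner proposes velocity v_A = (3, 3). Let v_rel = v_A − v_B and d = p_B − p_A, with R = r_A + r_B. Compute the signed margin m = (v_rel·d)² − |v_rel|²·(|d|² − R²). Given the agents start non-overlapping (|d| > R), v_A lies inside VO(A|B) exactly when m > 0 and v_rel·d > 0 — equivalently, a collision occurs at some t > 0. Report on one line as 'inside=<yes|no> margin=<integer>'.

d = (21, -11),  |d|² = 562;  R = 7+3 = 10,  c = 562−10² = 462
v_rel = (10, -5),  |v_rel|² = 125;  v_rel·d = (10)·(21) + (-5)·(-11) = 265
125·t² − 530·t + 462 = 0  ⇒  m = 265² − 125·462 = 12475
m = 12475 > 0,  v_rel·d = 265 > 0  ⇒  inside

inside=yes margin=12475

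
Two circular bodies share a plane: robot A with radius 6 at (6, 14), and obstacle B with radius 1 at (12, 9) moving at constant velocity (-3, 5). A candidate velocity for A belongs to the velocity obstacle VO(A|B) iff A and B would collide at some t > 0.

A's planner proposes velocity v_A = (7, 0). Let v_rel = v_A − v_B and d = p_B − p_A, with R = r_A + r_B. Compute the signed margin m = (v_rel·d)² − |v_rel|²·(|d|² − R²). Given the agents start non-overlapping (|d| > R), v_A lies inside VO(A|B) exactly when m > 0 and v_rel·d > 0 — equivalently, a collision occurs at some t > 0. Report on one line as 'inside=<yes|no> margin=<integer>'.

d = (6, -5),  |d|² = 61;  R = 6+1 = 7,  c = 61−7² = 12
v_rel = (10, -5),  |v_rel|² = 125;  v_rel·d = (10)·(6) + (-5)·(-5) = 85
125·t² − 170·t + 12 = 0  ⇒  m = 85² − 125·12 = 5725
m = 5725 > 0,  v_rel·d = 85 > 0  ⇒  inside

inside=yes margin=5725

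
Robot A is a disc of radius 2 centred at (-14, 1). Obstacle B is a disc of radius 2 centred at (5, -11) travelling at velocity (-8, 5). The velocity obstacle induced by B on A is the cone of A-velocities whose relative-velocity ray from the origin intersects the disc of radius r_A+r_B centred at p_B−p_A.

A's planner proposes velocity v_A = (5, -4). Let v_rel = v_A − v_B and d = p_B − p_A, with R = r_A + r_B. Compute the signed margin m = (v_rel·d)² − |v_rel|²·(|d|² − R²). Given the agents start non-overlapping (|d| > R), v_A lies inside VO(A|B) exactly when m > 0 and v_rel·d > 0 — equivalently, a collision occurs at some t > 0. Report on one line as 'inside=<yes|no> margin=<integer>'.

d = (19, -12),  |d|² = 505;  R = 2+2 = 4,  c = 505−4² = 489
v_rel = (13, -9),  |v_rel|² = 250;  v_rel·d = (13)·(19) + (-9)·(-12) = 355
250·t² − 710·t + 489 = 0  ⇒  m = 355² − 250·489 = 3775
m = 3775 > 0,  v_rel·d = 355 > 0  ⇒  inside

inside=yes margin=3775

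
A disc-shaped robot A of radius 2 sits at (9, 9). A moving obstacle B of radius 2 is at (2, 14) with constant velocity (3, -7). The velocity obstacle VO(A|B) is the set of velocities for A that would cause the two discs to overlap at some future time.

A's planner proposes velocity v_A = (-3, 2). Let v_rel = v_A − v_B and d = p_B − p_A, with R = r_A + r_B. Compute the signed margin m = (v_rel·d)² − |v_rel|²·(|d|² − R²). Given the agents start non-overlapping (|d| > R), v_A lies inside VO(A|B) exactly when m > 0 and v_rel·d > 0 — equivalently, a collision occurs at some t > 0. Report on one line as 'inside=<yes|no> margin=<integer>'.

d = (-7, 5),  |d|² = 74;  R = 2+2 = 4,  c = 74−4² = 58
v_rel = (-6, 9),  |v_rel|² = 117;  v_rel·d = (-6)·(-7) + (9)·(5) = 87
117·t² − 174·t + 58 = 0  ⇒  m = 87² − 117·58 = 783
m = 783 > 0,  v_rel·d = 87 > 0  ⇒  inside

inside=yes margin=783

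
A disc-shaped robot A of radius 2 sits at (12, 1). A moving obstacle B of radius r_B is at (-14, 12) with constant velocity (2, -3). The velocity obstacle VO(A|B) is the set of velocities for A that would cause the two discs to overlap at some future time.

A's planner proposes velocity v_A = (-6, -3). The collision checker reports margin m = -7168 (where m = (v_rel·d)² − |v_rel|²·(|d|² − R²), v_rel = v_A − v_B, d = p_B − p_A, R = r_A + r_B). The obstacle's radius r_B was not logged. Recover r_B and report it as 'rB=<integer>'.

m = -7168
d = (-26, 11);  v_rel = (-8, 0),  |v_rel|² = 64
v_rel×d = (-8)·(11) − (0)·(-26) = -88
since m = R²·64 − (-88)²:  R² = (7744 + -7168) / 64 = 9
R = √9 = 3  ⇒  r_B = 3 − 2 = 1

rB=1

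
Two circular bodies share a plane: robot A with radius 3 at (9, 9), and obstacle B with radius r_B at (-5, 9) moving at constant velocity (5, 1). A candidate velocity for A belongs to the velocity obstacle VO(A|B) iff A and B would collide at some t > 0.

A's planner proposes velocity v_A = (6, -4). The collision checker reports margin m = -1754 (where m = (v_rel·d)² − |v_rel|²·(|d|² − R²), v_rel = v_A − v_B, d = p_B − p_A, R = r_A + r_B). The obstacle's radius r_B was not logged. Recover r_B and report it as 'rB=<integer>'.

m = -1754
d = (-14, 0);  v_rel = (1, -5),  |v_rel|² = 26
v_rel×d = (1)·(0) − (-5)·(-14) = -70
since m = R²·26 − (-70)²:  R² = (4900 + -1754) / 26 = 121
R = √121 = 11  ⇒  r_B = 11 − 3 = 8

rB=8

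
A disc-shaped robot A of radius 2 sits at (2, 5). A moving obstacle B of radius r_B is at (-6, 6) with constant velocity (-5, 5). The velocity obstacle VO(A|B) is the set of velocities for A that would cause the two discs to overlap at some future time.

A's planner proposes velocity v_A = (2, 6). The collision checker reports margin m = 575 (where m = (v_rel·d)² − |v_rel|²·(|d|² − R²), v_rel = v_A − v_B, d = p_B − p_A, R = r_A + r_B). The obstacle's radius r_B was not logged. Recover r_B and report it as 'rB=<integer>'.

m = 575
d = (-8, 1);  v_rel = (7, 1),  |v_rel|² = 50
v_rel×d = (7)·(1) − (1)·(-8) = 15
since m = R²·50 − 15²:  R² = (225 + 575) / 50 = 16
R = √16 = 4  ⇒  r_B = 4 − 2 = 2

rB=2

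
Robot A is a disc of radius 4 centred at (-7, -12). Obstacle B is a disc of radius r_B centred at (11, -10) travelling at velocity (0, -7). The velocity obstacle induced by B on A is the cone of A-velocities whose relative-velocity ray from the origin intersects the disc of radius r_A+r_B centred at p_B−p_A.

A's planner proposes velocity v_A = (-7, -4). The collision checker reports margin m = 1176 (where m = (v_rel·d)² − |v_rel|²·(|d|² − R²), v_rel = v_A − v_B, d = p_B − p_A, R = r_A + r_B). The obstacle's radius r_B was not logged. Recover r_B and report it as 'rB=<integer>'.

m = 1176
d = (18, 2);  v_rel = (-7, 3),  |v_rel|² = 58
v_rel×d = (-7)·(2) − (3)·(18) = -68
since m = R²·58 − (-68)²:  R² = (4624 + 1176) / 58 = 100
R = √100 = 10  ⇒  r_B = 10 − 4 = 6

rB=6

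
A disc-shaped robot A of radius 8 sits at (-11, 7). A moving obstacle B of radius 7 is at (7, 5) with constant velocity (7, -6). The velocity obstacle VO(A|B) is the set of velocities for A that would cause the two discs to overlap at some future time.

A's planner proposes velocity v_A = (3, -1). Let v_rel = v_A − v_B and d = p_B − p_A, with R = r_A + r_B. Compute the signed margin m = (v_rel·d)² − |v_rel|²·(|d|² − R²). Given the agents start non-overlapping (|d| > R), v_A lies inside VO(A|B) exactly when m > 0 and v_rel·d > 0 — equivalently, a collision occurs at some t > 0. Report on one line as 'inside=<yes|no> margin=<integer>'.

d = (18, -2),  |d|² = 328;  R = 8+7 = 15,  c = 328−15² = 103
v_rel = (-4, 5),  |v_rel|² = 41;  v_rel·d = (-4)·(18) + (5)·(-2) = -82
41·t² + 164·t + 103 = 0  ⇒  m = (-82)² − 41·103 = 2501
m = 2501 > 0,  v_rel·d = -82 < 0  ⇒  outside

inside=no margin=2501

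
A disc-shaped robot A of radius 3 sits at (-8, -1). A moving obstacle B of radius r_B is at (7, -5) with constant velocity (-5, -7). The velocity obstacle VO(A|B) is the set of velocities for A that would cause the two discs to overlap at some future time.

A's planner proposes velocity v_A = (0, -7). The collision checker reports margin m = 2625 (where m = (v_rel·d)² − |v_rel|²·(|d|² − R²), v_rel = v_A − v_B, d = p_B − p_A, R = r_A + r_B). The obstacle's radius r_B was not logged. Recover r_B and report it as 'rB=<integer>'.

m = 2625
d = (15, -4);  v_rel = (5, 0),  |v_rel|² = 25
v_rel×d = (5)·(-4) − (0)·(15) = -20
since m = R²·25 − (-20)²:  R² = (400 + 2625) / 25 = 121
R = √121 = 11  ⇒  r_B = 11 − 3 = 8

rB=8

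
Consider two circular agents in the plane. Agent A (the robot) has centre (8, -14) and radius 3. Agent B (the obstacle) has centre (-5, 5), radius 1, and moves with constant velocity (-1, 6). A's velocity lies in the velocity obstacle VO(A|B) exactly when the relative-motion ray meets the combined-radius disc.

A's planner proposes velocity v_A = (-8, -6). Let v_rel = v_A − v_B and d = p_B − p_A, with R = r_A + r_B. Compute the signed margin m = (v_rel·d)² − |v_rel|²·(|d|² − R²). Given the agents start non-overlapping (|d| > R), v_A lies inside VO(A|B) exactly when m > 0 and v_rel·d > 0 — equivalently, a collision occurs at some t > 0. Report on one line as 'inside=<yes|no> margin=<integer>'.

d = (-13, 19),  |d|² = 530;  R = 3+1 = 4,  c = 530−4² = 514
v_rel = (-7, -12),  |v_rel|² = 193;  v_rel·d = (-7)·(-13) + (-12)·(19) = -137
193·t² + 274·t + 514 = 0  ⇒  m = (-137)² − 193·514 = -80433
m = -80433 < 0,  v_rel·d = -137 < 0  ⇒  outside

inside=no margin=-80433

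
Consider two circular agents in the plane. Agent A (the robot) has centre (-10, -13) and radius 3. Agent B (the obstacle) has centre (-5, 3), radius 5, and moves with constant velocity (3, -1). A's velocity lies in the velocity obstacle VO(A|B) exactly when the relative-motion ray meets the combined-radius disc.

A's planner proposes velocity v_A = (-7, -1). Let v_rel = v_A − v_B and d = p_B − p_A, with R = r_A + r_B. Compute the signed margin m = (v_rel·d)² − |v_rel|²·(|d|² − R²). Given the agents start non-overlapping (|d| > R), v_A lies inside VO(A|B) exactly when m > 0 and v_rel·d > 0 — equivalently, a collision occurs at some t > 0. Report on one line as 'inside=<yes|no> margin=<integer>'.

d = (5, 16),  |d|² = 281;  R = 3+5 = 8,  c = 281−8² = 217
v_rel = (-10, 0),  |v_rel|² = 100;  v_rel·d = (-10)·(5) + (0)·(16) = -50
100·t² + 100·t + 217 = 0  ⇒  m = (-50)² − 100·217 = -19200
m = -19200 < 0,  v_rel·d = -50 < 0  ⇒  outside

inside=no margin=-19200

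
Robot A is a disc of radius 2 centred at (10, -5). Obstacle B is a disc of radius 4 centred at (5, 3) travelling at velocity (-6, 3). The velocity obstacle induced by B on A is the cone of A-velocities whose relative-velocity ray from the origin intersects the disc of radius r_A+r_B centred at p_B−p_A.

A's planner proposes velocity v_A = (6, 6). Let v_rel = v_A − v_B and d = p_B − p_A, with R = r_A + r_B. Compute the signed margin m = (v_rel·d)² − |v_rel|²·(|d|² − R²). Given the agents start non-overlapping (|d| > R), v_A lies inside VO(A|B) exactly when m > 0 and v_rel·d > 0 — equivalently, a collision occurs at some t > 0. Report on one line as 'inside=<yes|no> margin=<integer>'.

d = (-5, 8),  |d|² = 89;  R = 2+4 = 6,  c = 89−6² = 53
v_rel = (12, 3),  |v_rel|² = 153;  v_rel·d = (12)·(-5) + (3)·(8) = -36
153·t² + 72·t + 53 = 0  ⇒  m = (-36)² − 153·53 = -6813
m = -6813 < 0,  v_rel·d = -36 < 0  ⇒  outside

inside=no margin=-6813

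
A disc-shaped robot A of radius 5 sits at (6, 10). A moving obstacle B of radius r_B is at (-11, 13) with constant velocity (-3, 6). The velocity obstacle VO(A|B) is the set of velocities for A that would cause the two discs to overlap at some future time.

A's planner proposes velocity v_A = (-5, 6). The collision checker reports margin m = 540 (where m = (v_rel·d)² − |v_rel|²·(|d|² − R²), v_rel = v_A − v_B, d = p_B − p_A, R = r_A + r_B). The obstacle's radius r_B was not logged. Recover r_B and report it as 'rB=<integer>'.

m = 540
d = (-17, 3);  v_rel = (-2, 0),  |v_rel|² = 4
v_rel×d = (-2)·(3) − (0)·(-17) = -6
since m = R²·4 − (-6)²:  R² = (36 + 540) / 4 = 144
R = √144 = 12  ⇒  r_B = 12 − 5 = 7

rB=7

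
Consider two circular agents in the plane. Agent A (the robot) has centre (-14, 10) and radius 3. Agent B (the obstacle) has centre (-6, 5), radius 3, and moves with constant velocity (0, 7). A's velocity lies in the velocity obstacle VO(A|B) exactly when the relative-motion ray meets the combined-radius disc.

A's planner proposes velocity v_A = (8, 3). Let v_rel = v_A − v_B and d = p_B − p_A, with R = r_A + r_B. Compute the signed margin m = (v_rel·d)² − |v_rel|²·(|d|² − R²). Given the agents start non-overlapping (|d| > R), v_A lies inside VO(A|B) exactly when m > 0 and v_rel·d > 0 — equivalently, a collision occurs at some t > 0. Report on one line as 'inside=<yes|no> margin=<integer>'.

d = (8, -5),  |d|² = 89;  R = 3+3 = 6,  c = 89−6² = 53
v_rel = (8, -4),  |v_rel|² = 80;  v_rel·d = (8)·(8) + (-4)·(-5) = 84
80·t² − 168·t + 53 = 0  ⇒  m = 84² − 80·53 = 2816
m = 2816 > 0,  v_rel·d = 84 > 0  ⇒  inside

inside=yes margin=2816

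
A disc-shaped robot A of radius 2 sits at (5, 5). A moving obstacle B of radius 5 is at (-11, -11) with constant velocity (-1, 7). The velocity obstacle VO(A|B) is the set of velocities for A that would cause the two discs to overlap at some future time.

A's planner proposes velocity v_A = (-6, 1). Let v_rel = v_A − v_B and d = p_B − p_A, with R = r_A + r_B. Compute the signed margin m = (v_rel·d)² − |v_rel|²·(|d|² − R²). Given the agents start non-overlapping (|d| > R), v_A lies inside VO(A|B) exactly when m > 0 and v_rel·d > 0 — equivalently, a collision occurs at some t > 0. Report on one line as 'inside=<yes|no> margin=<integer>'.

d = (-16, -16),  |d|² = 512;  R = 2+5 = 7,  c = 512−7² = 463
v_rel = (-5, -6),  |v_rel|² = 61;  v_rel·d = (-5)·(-16) + (-6)·(-16) = 176
61·t² − 352·t + 463 = 0  ⇒  m = 176² − 61·463 = 2733
m = 2733 > 0,  v_rel·d = 176 > 0  ⇒  inside

inside=yes margin=2733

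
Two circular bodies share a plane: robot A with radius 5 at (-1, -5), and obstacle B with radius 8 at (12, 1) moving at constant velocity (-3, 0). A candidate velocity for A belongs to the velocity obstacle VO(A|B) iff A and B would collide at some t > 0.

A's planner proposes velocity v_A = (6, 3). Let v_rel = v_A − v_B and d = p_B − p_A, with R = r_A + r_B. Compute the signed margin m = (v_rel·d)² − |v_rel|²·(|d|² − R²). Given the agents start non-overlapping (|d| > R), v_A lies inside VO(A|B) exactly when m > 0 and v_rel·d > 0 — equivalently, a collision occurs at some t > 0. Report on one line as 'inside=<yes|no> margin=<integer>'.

d = (13, 6),  |d|² = 205;  R = 5+8 = 13,  c = 205−13² = 36
v_rel = (9, 3),  |v_rel|² = 90;  v_rel·d = (9)·(13) + (3)·(6) = 135
90·t² − 270·t + 36 = 0  ⇒  m = 135² − 90·36 = 14985
m = 14985 > 0,  v_rel·d = 135 > 0  ⇒  inside

inside=yes margin=14985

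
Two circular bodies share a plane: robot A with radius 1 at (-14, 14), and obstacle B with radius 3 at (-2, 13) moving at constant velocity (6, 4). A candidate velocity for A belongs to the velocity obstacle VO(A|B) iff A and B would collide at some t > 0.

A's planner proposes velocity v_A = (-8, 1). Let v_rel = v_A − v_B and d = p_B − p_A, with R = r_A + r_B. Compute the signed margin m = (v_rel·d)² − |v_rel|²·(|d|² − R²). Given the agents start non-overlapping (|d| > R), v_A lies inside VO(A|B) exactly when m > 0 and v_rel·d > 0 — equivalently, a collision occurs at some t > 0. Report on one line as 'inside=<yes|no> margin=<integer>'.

d = (12, -1),  |d|² = 145;  R = 1+3 = 4,  c = 145−4² = 129
v_rel = (-14, -3),  |v_rel|² = 205;  v_rel·d = (-14)·(12) + (-3)·(-1) = -165
205·t² + 330·t + 129 = 0  ⇒  m = (-165)² − 205·129 = 780
m = 780 > 0,  v_rel·d = -165 < 0  ⇒  outside

inside=no margin=780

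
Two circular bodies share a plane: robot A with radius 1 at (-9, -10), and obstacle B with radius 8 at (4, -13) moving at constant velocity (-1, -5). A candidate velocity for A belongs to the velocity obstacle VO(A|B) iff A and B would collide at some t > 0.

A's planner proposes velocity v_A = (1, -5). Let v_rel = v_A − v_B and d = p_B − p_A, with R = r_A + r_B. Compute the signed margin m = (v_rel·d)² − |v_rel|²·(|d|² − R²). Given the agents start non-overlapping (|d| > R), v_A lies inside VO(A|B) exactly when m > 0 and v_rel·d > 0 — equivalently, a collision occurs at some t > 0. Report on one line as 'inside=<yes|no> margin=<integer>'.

d = (13, -3),  |d|² = 178;  R = 1+8 = 9,  c = 178−9² = 97
v_rel = (2, 0),  |v_rel|² = 4;  v_rel·d = (2)·(13) + (0)·(-3) = 26
4·t² − 52·t + 97 = 0  ⇒  m = 26² − 4·97 = 288
m = 288 > 0,  v_rel·d = 26 > 0  ⇒  inside

inside=yes margin=288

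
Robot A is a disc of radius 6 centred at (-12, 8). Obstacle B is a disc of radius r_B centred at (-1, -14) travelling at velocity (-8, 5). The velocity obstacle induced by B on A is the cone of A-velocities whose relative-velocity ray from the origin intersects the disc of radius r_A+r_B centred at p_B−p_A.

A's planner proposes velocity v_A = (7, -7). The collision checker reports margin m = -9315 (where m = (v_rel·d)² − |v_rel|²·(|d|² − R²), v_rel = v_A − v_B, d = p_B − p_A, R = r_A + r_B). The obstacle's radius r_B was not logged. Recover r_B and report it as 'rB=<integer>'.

m = -9315
d = (11, -22);  v_rel = (15, -12),  |v_rel|² = 369
v_rel×d = (15)·(-22) − (-12)·(11) = -198
since m = R²·369 − (-198)²:  R² = (39204 + -9315) / 369 = 81
R = √81 = 9  ⇒  r_B = 9 − 6 = 3

rB=3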